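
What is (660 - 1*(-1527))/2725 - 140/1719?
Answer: 3377953/4684275 ≈ 0.72113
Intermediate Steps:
(660 - 1*(-1527))/2725 - 140/1719 = (660 + 1527)*(1/2725) - 140*1/1719 = 2187*(1/2725) - 140/1719 = 2187/2725 - 140/1719 = 3377953/4684275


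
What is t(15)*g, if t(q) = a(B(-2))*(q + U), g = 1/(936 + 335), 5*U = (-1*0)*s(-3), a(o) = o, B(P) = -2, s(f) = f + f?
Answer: -30/1271 ≈ -0.023603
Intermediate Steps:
s(f) = 2*f
U = 0 (U = ((-1*0)*(2*(-3)))/5 = (0*(-6))/5 = (⅕)*0 = 0)
g = 1/1271 ≈ 0.00078678
t(q) = -2*q (t(q) = -2*(q + 0) = -2*q)
t(15)*g = -2*15*(1/1271) = -30*1/1271 = -30/1271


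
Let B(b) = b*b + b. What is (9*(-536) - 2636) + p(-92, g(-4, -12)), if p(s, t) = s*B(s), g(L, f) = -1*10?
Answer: -777684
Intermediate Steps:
B(b) = b + b**2 (B(b) = b**2 + b = b + b**2)
g(L, f) = -10
p(s, t) = s**2*(1 + s) (p(s, t) = s*(s*(1 + s)) = s**2*(1 + s))
(9*(-536) - 2636) + p(-92, g(-4, -12)) = (9*(-536) - 2636) + (-92)**2*(1 - 92) = (-4824 - 2636) + 8464*(-91) = -7460 - 770224 = -777684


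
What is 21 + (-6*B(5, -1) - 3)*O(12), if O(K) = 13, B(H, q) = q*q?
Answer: -96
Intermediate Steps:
B(H, q) = q²
21 + (-6*B(5, -1) - 3)*O(12) = 21 + (-6*(-1)² - 3)*13 = 21 + (-6*1 - 3)*13 = 21 + (-6 - 3)*13 = 21 - 9*13 = 21 - 117 = -96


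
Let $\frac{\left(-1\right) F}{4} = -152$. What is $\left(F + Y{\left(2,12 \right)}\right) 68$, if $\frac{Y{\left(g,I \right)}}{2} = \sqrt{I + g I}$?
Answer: $42160$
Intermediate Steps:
$F = 608$ ($F = \left(-4\right) \left(-152\right) = 608$)
$Y{\left(g,I \right)} = 2 \sqrt{I + I g}$ ($Y{\left(g,I \right)} = 2 \sqrt{I + g I} = 2 \sqrt{I + I g}$)
$\left(F + Y{\left(2,12 \right)}\right) 68 = \left(608 + 2 \sqrt{12 \left(1 + 2\right)}\right) 68 = \left(608 + 2 \sqrt{12 \cdot 3}\right) 68 = \left(608 + 2 \sqrt{36}\right) 68 = \left(608 + 2 \cdot 6\right) 68 = \left(608 + 12\right) 68 = 620 \cdot 68 = 42160$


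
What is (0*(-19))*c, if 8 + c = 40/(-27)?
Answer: 0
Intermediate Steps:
c = -256/27 (c = -8 + 40/(-27) = -8 + 40*(-1/27) = -8 - 40/27 = -256/27 ≈ -9.4815)
(0*(-19))*c = (0*(-19))*(-256/27) = 0*(-256/27) = 0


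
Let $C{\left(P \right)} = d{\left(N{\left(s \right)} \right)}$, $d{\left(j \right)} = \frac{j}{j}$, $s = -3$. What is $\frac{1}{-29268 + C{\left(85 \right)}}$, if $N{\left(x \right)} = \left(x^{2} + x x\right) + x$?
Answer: $- \frac{1}{29267} \approx -3.4168 \cdot 10^{-5}$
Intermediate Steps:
$N{\left(x \right)} = x + 2 x^{2}$ ($N{\left(x \right)} = \left(x^{2} + x^{2}\right) + x = 2 x^{2} + x = x + 2 x^{2}$)
$d{\left(j \right)} = 1$
$C{\left(P \right)} = 1$
$\frac{1}{-29268 + C{\left(85 \right)}} = \frac{1}{-29268 + 1} = \frac{1}{-29267} = - \frac{1}{29267}$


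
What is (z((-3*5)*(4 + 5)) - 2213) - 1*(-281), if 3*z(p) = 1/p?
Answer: -782461/405 ≈ -1932.0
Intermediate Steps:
z(p) = 1/(3*p)
(z((-3*5)*(4 + 5)) - 2213) - 1*(-281) = (1/(3*(((-3*5)*(4 + 5)))) - 2213) - 1*(-281) = (1/(3*((-15*9))) - 2213) + 281 = ((⅓)/(-135) - 2213) + 281 = ((⅓)*(-1/135) - 2213) + 281 = (-1/405 - 2213) + 281 = -896266/405 + 281 = -782461/405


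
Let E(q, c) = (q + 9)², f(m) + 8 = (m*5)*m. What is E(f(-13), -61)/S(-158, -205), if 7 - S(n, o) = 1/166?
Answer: 4400328/43 ≈ 1.0233e+5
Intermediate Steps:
S(n, o) = 1161/166 (S(n, o) = 7 - 1/166 = 1161/166)
f(m) = -8 + 5*m² (f(m) = -8 + (m*5)*m = -8 + (5*m)*m = -8 + 5*m²)
E(q, c) = (9 + q)²
E(f(-13), -61)/S(-158, -205) = (9 + (-8 + 5*(-13)²))²/(1161/166) = (9 + (-8 + 5*169))²*(166/1161) = (9 + (-8 + 845))²*(166/1161) = (9 + 837)²*(166/1161) = 846²*(166/1161) = 715716*(166/1161) = 4400328/43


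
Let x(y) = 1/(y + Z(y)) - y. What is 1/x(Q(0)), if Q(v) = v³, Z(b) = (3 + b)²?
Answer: 9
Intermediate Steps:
x(y) = 1/(y + (3 + y)²) - y
1/x(Q(0)) = 1/((1 - (0³)² - 1*0³*(3 + 0³)²)/(0³ + (3 + 0³)²)) = 1/((1 - 1*0² - 1*0*(3 + 0)²)/(0 + (3 + 0)²)) = 1/((1 - 1*0 - 1*0*3²)/(0 + 3²)) = 1/((1 + 0 - 1*0*9)/(0 + 9)) = 1/((1 + 0 + 0)/9) = 1/((⅑)*1) = 1/(⅑) = 9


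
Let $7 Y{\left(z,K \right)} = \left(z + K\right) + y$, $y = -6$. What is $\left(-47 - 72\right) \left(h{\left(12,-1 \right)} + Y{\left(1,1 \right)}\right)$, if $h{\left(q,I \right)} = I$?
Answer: $187$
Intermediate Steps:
$Y{\left(z,K \right)} = - \frac{6}{7} + \frac{K}{7} + \frac{z}{7}$ ($Y{\left(z,K \right)} = \frac{\left(z + K\right) - 6}{7} = \frac{\left(K + z\right) - 6}{7} = \frac{-6 + K + z}{7} = - \frac{6}{7} + \frac{K}{7} + \frac{z}{7}$)
$\left(-47 - 72\right) \left(h{\left(12,-1 \right)} + Y{\left(1,1 \right)}\right) = \left(-47 - 72\right) \left(-1 + \left(- \frac{6}{7} + \frac{1}{7} \cdot 1 + \frac{1}{7} \cdot 1\right)\right) = \left(-47 - 72\right) \left(-1 + \left(- \frac{6}{7} + \frac{1}{7} + \frac{1}{7}\right)\right) = - 119 \left(-1 - \frac{4}{7}\right) = \left(-119\right) \left(- \frac{11}{7}\right) = 187$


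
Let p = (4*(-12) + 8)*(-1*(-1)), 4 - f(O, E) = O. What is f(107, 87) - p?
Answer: -63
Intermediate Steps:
f(O, E) = 4 - O
p = -40 (p = (-48 + 8)*1 = -40*1 = -40)
f(107, 87) - p = (4 - 1*107) - 1*(-40) = (4 - 107) + 40 = -103 + 40 = -63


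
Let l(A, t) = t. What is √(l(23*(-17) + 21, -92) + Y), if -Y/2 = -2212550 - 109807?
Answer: √4644622 ≈ 2155.1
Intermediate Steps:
Y = 4644714 (Y = -2*(-2212550 - 109807) = -2*(-2322357) = 4644714)
√(l(23*(-17) + 21, -92) + Y) = √(-92 + 4644714) = √4644622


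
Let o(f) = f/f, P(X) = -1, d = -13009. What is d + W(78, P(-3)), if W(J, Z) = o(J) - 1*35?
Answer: -13043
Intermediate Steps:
o(f) = 1
W(J, Z) = -34 (W(J, Z) = 1 - 1*35 = 1 - 35 = -34)
d + W(78, P(-3)) = -13009 - 34 = -13043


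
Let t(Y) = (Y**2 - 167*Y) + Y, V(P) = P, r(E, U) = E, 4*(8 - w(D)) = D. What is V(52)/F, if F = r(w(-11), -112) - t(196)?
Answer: -208/23477 ≈ -0.0088597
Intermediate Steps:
w(D) = 8 - D/4
t(Y) = Y**2 - 166*Y
F = -23477/4 (F = (8 - 1/4*(-11)) - 196*(-166 + 196) = (8 + 11/4) - 196*30 = 43/4 - 1*5880 = 43/4 - 5880 = -23477/4 ≈ -5869.3)
V(52)/F = 52/(-23477/4) = 52*(-4/23477) = -208/23477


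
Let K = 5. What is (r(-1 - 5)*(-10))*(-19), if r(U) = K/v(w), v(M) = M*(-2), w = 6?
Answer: -475/6 ≈ -79.167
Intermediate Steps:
v(M) = -2*M
r(U) = -5/12 (r(U) = 5/((-2*6)) = 5/(-12) = 5*(-1/12) = -5/12)
(r(-1 - 5)*(-10))*(-19) = -5/12*(-10)*(-19) = (25/6)*(-19) = -475/6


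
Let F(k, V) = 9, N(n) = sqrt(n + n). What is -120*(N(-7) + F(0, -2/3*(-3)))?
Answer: -1080 - 120*I*sqrt(14) ≈ -1080.0 - 449.0*I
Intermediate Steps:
N(n) = sqrt(2)*sqrt(n) (N(n) = sqrt(2*n) = sqrt(2)*sqrt(n))
-120*(N(-7) + F(0, -2/3*(-3))) = -120*(sqrt(2)*sqrt(-7) + 9) = -120*(sqrt(2)*(I*sqrt(7)) + 9) = -120*(I*sqrt(14) + 9) = -120*(9 + I*sqrt(14)) = -1080 - 120*I*sqrt(14)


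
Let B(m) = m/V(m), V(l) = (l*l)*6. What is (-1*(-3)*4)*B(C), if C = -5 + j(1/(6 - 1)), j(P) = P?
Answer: -5/12 ≈ -0.41667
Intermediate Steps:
V(l) = 6*l² (V(l) = l²*6 = 6*l²)
C = -24/5 (C = -5 + 1/(6 - 1) = -5 + 1/5 = -5 + ⅕ = -24/5 ≈ -4.8000)
B(m) = 1/(6*m) (B(m) = m/((6*m²)) = m*(1/(6*m²)) = 1/(6*m))
(-1*(-3)*4)*B(C) = (-1*(-3)*4)*(1/(6*(-24/5))) = (-(-3)*4)*((⅙)*(-5/24)) = -1*(-12)*(-5/144) = 12*(-5/144) = -5/12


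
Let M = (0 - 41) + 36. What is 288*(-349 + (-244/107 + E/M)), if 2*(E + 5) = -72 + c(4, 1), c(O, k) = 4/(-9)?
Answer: -52854976/535 ≈ -98794.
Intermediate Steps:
c(O, k) = -4/9 (c(O, k) = 4*(-1/9) = -4/9)
E = -371/9 (E = -5 + (-72 - 4/9)/2 = -5 + (1/2)*(-652/9) = -5 - 326/9 = -371/9 ≈ -41.222)
M = -5 (M = -41 + 36 = -5)
288*(-349 + (-244/107 + E/M)) = 288*(-349 + (-244/107 - 371/9/(-5))) = 288*(-349 + (-244*1/107 - 371/9*(-1/5))) = 288*(-349 + (-244/107 + 371/45)) = 288*(-349 + 28717/4815) = 288*(-1651718/4815) = -52854976/535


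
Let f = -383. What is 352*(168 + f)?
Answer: -75680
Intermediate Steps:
352*(168 + f) = 352*(168 - 383) = 352*(-215) = -75680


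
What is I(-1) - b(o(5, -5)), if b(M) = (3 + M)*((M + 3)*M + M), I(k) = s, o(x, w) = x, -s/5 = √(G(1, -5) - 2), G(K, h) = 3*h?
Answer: -360 - 5*I*√17 ≈ -360.0 - 20.616*I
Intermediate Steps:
s = -5*I*√17 (s = -5*√(3*(-5) - 2) = -5*√(-15 - 2) = -5*I*√17 ≈ -20.616*I)
I(k) = -5*I*√17
b(M) = (3 + M)*(M + M*(3 + M)) (b(M) = (3 + M)*((3 + M)*M + M) = (3 + M)*(M*(3 + M) + M) = (3 + M)*(M + M*(3 + M)))
I(-1) - b(o(5, -5)) = -5*I*√17 - 5*(12 + 5² + 7*5) = -5*I*√17 - 5*(12 + 25 + 35) = -5*I*√17 - 5*72 = -5*I*√17 - 1*360 = -5*I*√17 - 360 = -360 - 5*I*√17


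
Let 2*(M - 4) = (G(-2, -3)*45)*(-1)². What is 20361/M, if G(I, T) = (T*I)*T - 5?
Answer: -40722/1027 ≈ -39.651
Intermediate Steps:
G(I, T) = -5 + I*T² (G(I, T) = (I*T)*T - 5 = I*T² - 5 = -5 + I*T²)
M = -1027/2 (M = 4 + (((-5 - 2*(-3)²)*45)*(-1)²)/2 = 4 + (((-5 - 2*9)*45)*1)/2 = 4 + (((-5 - 18)*45)*1)/2 = 4 + (-23*45*1)/2 = 4 + (-1035*1)/2 = 4 + (½)*(-1035) = 4 - 1035/2 = -1027/2 ≈ -513.50)
20361/M = 20361/(-1027/2) = 20361*(-2/1027) = -40722/1027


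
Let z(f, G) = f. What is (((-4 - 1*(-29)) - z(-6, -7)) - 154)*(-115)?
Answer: 14145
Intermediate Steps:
(((-4 - 1*(-29)) - z(-6, -7)) - 154)*(-115) = (((-4 - 1*(-29)) - 1*(-6)) - 154)*(-115) = (((-4 + 29) + 6) - 154)*(-115) = ((25 + 6) - 154)*(-115) = (31 - 154)*(-115) = -123*(-115) = 14145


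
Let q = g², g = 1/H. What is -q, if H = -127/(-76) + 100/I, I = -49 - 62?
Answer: -71166096/42211009 ≈ -1.6860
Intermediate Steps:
I = -111
H = 6497/8436 (H = -127/(-76) + 100/(-111) = -127*(-1/76) + 100*(-1/111) = 127/76 - 100/111 = 6497/8436 ≈ 0.77015)
g = 8436/6497 (g = 1/(6497/8436) = 8436/6497 ≈ 1.2984)
q = 71166096/42211009 (q = (8436/6497)² = 71166096/42211009 ≈ 1.6860)
-q = -1*71166096/42211009 = -71166096/42211009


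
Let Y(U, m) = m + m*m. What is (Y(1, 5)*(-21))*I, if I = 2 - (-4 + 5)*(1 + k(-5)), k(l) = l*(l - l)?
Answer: -630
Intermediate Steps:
k(l) = 0 (k(l) = l*0 = 0)
I = 1 (I = 2 - (-4 + 5)*(1 + 0) = 2 - 1 = 1)
Y(U, m) = m + m**2
(Y(1, 5)*(-21))*I = ((5*(1 + 5))*(-21))*1 = ((5*6)*(-21))*1 = (30*(-21))*1 = -630*1 = -630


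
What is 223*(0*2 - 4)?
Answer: -892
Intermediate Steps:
223*(0*2 - 4) = 223*(0 - 4) = 223*(-4) = -892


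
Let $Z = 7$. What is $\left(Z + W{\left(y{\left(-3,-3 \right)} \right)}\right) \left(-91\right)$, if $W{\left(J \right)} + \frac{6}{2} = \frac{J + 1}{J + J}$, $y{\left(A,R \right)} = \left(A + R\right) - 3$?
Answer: $- \frac{3640}{9} \approx -404.44$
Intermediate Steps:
$y{\left(A,R \right)} = -3 + A + R$
$W{\left(J \right)} = -3 + \frac{1 + J}{2 J}$ ($W{\left(J \right)} = -3 + \frac{J + 1}{J + J} = -3 + \frac{1 + J}{2 J}$)
$\left(Z + W{\left(y{\left(-3,-3 \right)} \right)}\right) \left(-91\right) = \left(7 + \frac{1 - 5 \left(-3 - 3 - 3\right)}{2 \left(-3 - 3 - 3\right)}\right) \left(-91\right) = \left(7 + \frac{1 - -45}{2 \left(-9\right)}\right) \left(-91\right) = \left(7 + \frac{1}{2} \left(- \frac{1}{9}\right) \left(1 + 45\right)\right) \left(-91\right) = \left(7 + \frac{1}{2} \left(- \frac{1}{9}\right) 46\right) \left(-91\right) = \left(7 - \frac{23}{9}\right) \left(-91\right) = \frac{40}{9} \left(-91\right) = - \frac{3640}{9}$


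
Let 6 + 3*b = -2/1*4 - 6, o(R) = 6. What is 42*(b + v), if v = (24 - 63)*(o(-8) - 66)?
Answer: 98000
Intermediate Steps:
v = 2340 (v = (24 - 63)*(6 - 66) = -39*(-60) = 2340)
b = -20/3 (b = -2 + (-2/1*4 - 6)/3 = -2 + (-2*1*4 - 6)/3 = -2 + (-2*4 - 6)/3 = -2 + (-8 - 6)/3 = -2 + (⅓)*(-14) = -2 - 14/3 = -20/3 ≈ -6.6667)
42*(b + v) = 42*(-20/3 + 2340) = 42*(7000/3) = 98000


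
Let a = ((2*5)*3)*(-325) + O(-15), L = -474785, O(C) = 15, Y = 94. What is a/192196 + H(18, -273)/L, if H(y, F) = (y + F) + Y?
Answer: -4591088419/91251777860 ≈ -0.050312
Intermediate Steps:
H(y, F) = 94 + F + y (H(y, F) = (y + F) + 94 = (F + y) + 94 = 94 + F + y)
a = -9735 (a = ((2*5)*3)*(-325) + 15 = (10*3)*(-325) + 15 = 30*(-325) + 15 = -9750 + 15 = -9735)
a/192196 + H(18, -273)/L = -9735/192196 + (94 - 273 + 18)/(-474785) = -9735*1/192196 - 161*(-1/474785) = -9735/192196 + 161/474785 = -4591088419/91251777860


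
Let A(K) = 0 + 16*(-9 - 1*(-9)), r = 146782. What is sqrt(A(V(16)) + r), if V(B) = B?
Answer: sqrt(146782) ≈ 383.12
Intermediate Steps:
A(K) = 0 (A(K) = 0 + 16*(-9 + 9) = 0 + 16*0 = 0 + 0 = 0)
sqrt(A(V(16)) + r) = sqrt(0 + 146782) = sqrt(146782)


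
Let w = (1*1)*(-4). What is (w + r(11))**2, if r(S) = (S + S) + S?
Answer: 841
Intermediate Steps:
w = -4 (w = 1*(-4) = -4)
r(S) = 3*S (r(S) = 2*S + S = 3*S)
(w + r(11))**2 = (-4 + 3*11)**2 = (-4 + 33)**2 = 29**2 = 841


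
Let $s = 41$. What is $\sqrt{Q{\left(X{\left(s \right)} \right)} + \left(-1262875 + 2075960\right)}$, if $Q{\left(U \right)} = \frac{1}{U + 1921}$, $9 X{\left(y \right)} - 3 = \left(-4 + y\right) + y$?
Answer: $\frac{\sqrt{3028660318430}}{1930} \approx 901.71$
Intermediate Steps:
$X{\left(y \right)} = - \frac{1}{9} + \frac{2 y}{9}$ ($X{\left(y \right)} = \frac{1}{3} + \frac{\left(-4 + y\right) + y}{9} = \frac{1}{3} + \frac{-4 + 2 y}{9} = \frac{1}{3} + \left(- \frac{4}{9} + \frac{2 y}{9}\right) = - \frac{1}{9} + \frac{2 y}{9}$)
$Q{\left(U \right)} = \frac{1}{1921 + U}$
$\sqrt{Q{\left(X{\left(s \right)} \right)} + \left(-1262875 + 2075960\right)} = \sqrt{\frac{1}{1921 + \left(- \frac{1}{9} + \frac{2}{9} \cdot 41\right)} + \left(-1262875 + 2075960\right)} = \sqrt{\frac{1}{1921 + \left(- \frac{1}{9} + \frac{82}{9}\right)} + 813085} = \sqrt{\frac{1}{1921 + 9} + 813085} = \sqrt{\frac{1}{1930} + 813085} = \sqrt{\frac{1569254051}{1930}} = \frac{\sqrt{3028660318430}}{1930}$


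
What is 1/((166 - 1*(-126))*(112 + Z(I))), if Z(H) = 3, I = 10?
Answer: 1/33580 ≈ 2.9780e-5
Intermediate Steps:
1/((166 - 1*(-126))*(112 + Z(I))) = 1/((166 - 1*(-126))*(112 + 3)) = 1/((166 + 126)*115) = 1/(292*115) = 1/33580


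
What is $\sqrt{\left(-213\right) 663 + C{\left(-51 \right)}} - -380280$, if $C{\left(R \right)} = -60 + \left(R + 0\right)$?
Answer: $380280 + i \sqrt{141330} \approx 3.8028 \cdot 10^{5} + 375.94 i$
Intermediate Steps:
$C{\left(R \right)} = -60 + R$
$\sqrt{\left(-213\right) 663 + C{\left(-51 \right)}} - -380280 = \sqrt{\left(-213\right) 663 - 111} - -380280 = \sqrt{-141219 - 111} + 380280 = \sqrt{-141330} + 380280 = i \sqrt{141330} + 380280 = 380280 + i \sqrt{141330}$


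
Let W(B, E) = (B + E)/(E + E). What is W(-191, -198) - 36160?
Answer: -14318971/396 ≈ -36159.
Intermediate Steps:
W(B, E) = (B + E)/(2*E) (W(B, E) = (B + E)/((2*E)) = (B + E)*(1/(2*E)) = (B + E)/(2*E))
W(-191, -198) - 36160 = (1/2)*(-191 - 198)/(-198) - 36160 = (1/2)*(-1/198)*(-389) - 36160 = 389/396 - 36160 = -14318971/396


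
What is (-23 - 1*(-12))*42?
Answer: -462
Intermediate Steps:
(-23 - 1*(-12))*42 = (-23 + 12)*42 = -11*42 = -462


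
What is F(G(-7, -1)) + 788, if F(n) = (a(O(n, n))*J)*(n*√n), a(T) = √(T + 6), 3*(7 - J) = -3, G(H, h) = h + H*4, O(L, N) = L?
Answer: 788 + 232*√667 ≈ 6779.7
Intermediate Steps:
G(H, h) = h + 4*H
J = 8 (J = 7 - ⅓*(-3) = 7 + 1 = 8)
a(T) = √(6 + T)
F(n) = 8*n^(3/2)*√(6 + n) (F(n) = (√(6 + n)*8)*(n*√n) = (8*√(6 + n))*n^(3/2) = 8*n^(3/2)*√(6 + n))
F(G(-7, -1)) + 788 = 8*(-1 + 4*(-7))^(3/2)*√(6 + (-1 + 4*(-7))) + 788 = 8*(-1 - 28)^(3/2)*√(6 + (-1 - 28)) + 788 = 8*(-29)^(3/2)*√(6 - 29) + 788 = 8*(-29*I*√29)*√(-23) + 788 = 8*(-29*I*√29)*(I*√23) + 788 = 232*√667 + 788 = 788 + 232*√667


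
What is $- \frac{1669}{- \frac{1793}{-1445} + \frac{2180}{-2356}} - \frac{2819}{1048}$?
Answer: $- \frac{93089688553}{17590156} \approx -5292.1$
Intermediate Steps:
$- \frac{1669}{- \frac{1793}{-1445} + \frac{2180}{-2356}} - \frac{2819}{1048} = - \frac{1669}{\left(-1793\right) \left(- \frac{1}{1445}\right) + 2180 \left(- \frac{1}{2356}\right)} - \frac{2819}{1048} = - \frac{1669}{\frac{1793}{1445} - \frac{545}{589}} - \frac{2819}{1048} = - \frac{1669}{\frac{268552}{851105}} - \frac{2819}{1048} = \left(-1669\right) \frac{851105}{268552} - \frac{2819}{1048} = - \frac{1420494245}{268552} - \frac{2819}{1048} = - \frac{93089688553}{17590156}$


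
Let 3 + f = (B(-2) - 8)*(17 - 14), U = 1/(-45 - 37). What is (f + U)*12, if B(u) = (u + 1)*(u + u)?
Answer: -7386/41 ≈ -180.15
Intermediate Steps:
B(u) = 2*u*(1 + u) (B(u) = (1 + u)*(2*u) = 2*u*(1 + u))
U = -1/82 (U = 1/(-82) = -1/82 ≈ -0.012195)
f = -15 (f = -3 + (2*(-2)*(1 - 2) - 8)*(17 - 14) = -3 + (2*(-2)*(-1) - 8)*3 = -3 + (4 - 8)*3 = -3 - 4*3 = -3 - 12 = -15)
(f + U)*12 = (-15 - 1/82)*12 = -1231/82*12 = -7386/41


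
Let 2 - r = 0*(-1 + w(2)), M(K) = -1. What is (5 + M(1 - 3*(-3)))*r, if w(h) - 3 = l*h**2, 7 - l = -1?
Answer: 8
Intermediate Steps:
l = 8 (l = 7 - 1*(-1) = 7 + 1 = 8)
w(h) = 3 + 8*h**2
r = 2 (r = 2 - 0*(-1 + (3 + 8*2**2)) = 2 - 0*(-1 + (3 + 8*4)) = 2 - 0*(-1 + (3 + 32)) = 2 - 0*(-1 + 35) = 2 - 0*34 = 2 - 1*0 = 2 + 0 = 2)
(5 + M(1 - 3*(-3)))*r = (5 - 1)*2 = 4*2 = 8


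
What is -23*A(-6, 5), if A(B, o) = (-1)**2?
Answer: -23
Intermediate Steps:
A(B, o) = 1
-23*A(-6, 5) = -23*1 = -23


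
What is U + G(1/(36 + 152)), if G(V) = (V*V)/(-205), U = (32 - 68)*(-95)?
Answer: 24779678399/7245520 ≈ 3420.0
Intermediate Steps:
U = 3420 (U = -36*(-95) = 3420)
G(V) = -V²/205 (G(V) = V²*(-1/205) = -V²/205)
U + G(1/(36 + 152)) = 3420 - 1/(205*(36 + 152)²) = 3420 - (1/188)²/205 = 3420 - 1/205*1/35344 = 3420 - 1/7245520 = 24779678399/7245520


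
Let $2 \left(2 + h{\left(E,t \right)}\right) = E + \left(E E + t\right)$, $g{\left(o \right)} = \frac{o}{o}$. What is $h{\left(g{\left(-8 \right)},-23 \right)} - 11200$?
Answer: $- \frac{22425}{2} \approx -11213.0$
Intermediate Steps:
$g{\left(o \right)} = 1$
$h{\left(E,t \right)} = -2 + \frac{E}{2} + \frac{t}{2} + \frac{E^{2}}{2}$ ($h{\left(E,t \right)} = -2 + \frac{E + \left(E E + t\right)}{2} = -2 + \frac{E + \left(E^{2} + t\right)}{2} = -2 + \frac{E + \left(t + E^{2}\right)}{2} = -2 + \frac{E + t + E^{2}}{2} = -2 + \left(\frac{E}{2} + \frac{t}{2} + \frac{E^{2}}{2}\right) = -2 + \frac{E}{2} + \frac{t}{2} + \frac{E^{2}}{2}$)
$h{\left(g{\left(-8 \right)},-23 \right)} - 11200 = \left(-2 + \frac{1}{2} \cdot 1 + \frac{1}{2} \left(-23\right) + \frac{1^{2}}{2}\right) - 11200 = \left(-2 + \frac{1}{2} - \frac{23}{2} + \frac{1}{2} \cdot 1\right) - 11200 = \left(-2 + \frac{1}{2} - \frac{23}{2} + \frac{1}{2}\right) - 11200 = - \frac{25}{2} - 11200 = - \frac{22425}{2}$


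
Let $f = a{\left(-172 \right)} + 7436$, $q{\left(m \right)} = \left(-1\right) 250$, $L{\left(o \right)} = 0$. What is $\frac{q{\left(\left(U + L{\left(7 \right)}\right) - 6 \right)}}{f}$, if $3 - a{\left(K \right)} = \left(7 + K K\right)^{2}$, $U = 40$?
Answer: $\frac{125}{437809921} \approx 2.8551 \cdot 10^{-7}$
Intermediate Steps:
$q{\left(m \right)} = -250$
$a{\left(K \right)} = 3 - \left(7 + K^{2}\right)^{2}$ ($a{\left(K \right)} = 3 - \left(7 + K K\right)^{2} = 3 - \left(7 + K^{2}\right)^{2}$)
$f = -875619842$ ($f = \left(3 - \left(7 + \left(-172\right)^{2}\right)^{2}\right) + 7436 = \left(3 - \left(7 + 29584\right)^{2}\right) + 7436 = \left(3 - 29591^{2}\right) + 7436 = \left(3 - 875627281\right) + 7436 = -875627278 + 7436 = -875619842$)
$\frac{q{\left(\left(U + L{\left(7 \right)}\right) - 6 \right)}}{f} = - \frac{250}{-875619842} = \left(-250\right) \left(- \frac{1}{875619842}\right) = \frac{125}{437809921}$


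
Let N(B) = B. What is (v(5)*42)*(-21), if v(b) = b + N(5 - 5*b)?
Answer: 13230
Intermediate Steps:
v(b) = 5 - 4*b (v(b) = b + (5 - 5*b) = 5 - 4*b)
(v(5)*42)*(-21) = ((5 - 4*5)*42)*(-21) = ((5 - 20)*42)*(-21) = -15*42*(-21) = -630*(-21) = 13230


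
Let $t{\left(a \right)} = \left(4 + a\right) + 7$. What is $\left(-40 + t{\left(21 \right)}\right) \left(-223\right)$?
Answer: $1784$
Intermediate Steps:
$t{\left(a \right)} = 11 + a$
$\left(-40 + t{\left(21 \right)}\right) \left(-223\right) = \left(-40 + \left(11 + 21\right)\right) \left(-223\right) = \left(-40 + 32\right) \left(-223\right) = \left(-8\right) \left(-223\right) = 1784$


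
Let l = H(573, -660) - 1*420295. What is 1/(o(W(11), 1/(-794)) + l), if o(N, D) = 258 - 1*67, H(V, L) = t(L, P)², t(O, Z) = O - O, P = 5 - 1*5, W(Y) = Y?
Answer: -1/420104 ≈ -2.3804e-6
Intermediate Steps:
P = 0 (P = 5 - 5 = 0)
t(O, Z) = 0
H(V, L) = 0 (H(V, L) = 0² = 0)
o(N, D) = 191 (o(N, D) = 258 - 67 = 191)
l = -420295 (l = 0 - 1*420295 = 0 - 420295 = -420295)
1/(o(W(11), 1/(-794)) + l) = 1/(191 - 420295) = 1/(-420104) = -1/420104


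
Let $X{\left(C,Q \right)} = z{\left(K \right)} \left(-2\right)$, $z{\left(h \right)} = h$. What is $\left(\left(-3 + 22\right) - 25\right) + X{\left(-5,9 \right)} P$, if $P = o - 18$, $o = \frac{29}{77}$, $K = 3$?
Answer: $\frac{7680}{77} \approx 99.74$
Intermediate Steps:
$o = \frac{29}{77}$ ($o = 29 \cdot \frac{1}{77} = \frac{29}{77} \approx 0.37662$)
$X{\left(C,Q \right)} = -6$ ($X{\left(C,Q \right)} = 3 \left(-2\right) = -6$)
$P = - \frac{1357}{77}$ ($P = \frac{29}{77} - 18 = - \frac{1357}{77} \approx -17.623$)
$\left(\left(-3 + 22\right) - 25\right) + X{\left(-5,9 \right)} P = \left(\left(-3 + 22\right) - 25\right) - - \frac{8142}{77} = \left(19 - 25\right) + \frac{8142}{77} = -6 + \frac{8142}{77} = \frac{7680}{77}$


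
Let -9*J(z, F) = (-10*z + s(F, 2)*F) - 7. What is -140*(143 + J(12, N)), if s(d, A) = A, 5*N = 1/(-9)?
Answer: -1781696/81 ≈ -21996.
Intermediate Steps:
N = -1/45 (N = (1/5)/(-9) = (1/5)*(-1/9) = -1/45 ≈ -0.022222)
J(z, F) = 7/9 - 2*F/9 + 10*z/9 (J(z, F) = -((-10*z + 2*F) - 7)/9 = -(-7 - 10*z + 2*F)/9 = 7/9 - 2*F/9 + 10*z/9)
-140*(143 + J(12, N)) = -140*(143 + (7/9 - 2/9*(-1/45) + (10/9)*12)) = -140*(143 + (7/9 + 2/405 + 40/3)) = -140*(143 + 5717/405) = -140*63632/405 = -1*1781696/81 = -1781696/81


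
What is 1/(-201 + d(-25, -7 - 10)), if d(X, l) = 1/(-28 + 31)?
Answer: -3/602 ≈ -0.0049834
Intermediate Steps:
d(X, l) = ⅓ (d(X, l) = 1/3 = ⅓)
1/(-201 + d(-25, -7 - 10)) = 1/(-201 + ⅓) = 1/(-602/3) = -3/602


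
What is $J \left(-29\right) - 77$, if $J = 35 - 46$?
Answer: $242$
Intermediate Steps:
$J = -11$ ($J = 35 - 46 = -11$)
$J \left(-29\right) - 77 = \left(-11\right) \left(-29\right) - 77 = 319 - 77 = 242$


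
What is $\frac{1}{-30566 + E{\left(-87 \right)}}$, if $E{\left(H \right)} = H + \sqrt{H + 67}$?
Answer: $- \frac{30653}{939606429} - \frac{2 i \sqrt{5}}{939606429} \approx -3.2623 \cdot 10^{-5} - 4.7596 \cdot 10^{-9} i$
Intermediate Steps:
$E{\left(H \right)} = H + \sqrt{67 + H}$
$\frac{1}{-30566 + E{\left(-87 \right)}} = \frac{1}{-30566 - \left(87 - \sqrt{67 - 87}\right)} = \frac{1}{-30566 - \left(87 - \sqrt{-20}\right)} = \frac{1}{-30566 - \left(87 - 2 i \sqrt{5}\right)} = \frac{1}{-30653 + 2 i \sqrt{5}}$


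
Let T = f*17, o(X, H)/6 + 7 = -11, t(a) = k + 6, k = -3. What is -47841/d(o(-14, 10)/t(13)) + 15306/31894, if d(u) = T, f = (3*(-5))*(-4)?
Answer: -251704789/5421980 ≈ -46.423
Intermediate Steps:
t(a) = 3 (t(a) = -3 + 6 = 3)
o(X, H) = -108 (o(X, H) = -42 + 6*(-11) = -42 - 66 = -108)
f = 60 (f = -15*(-4) = 60)
T = 1020 (T = 60*17 = 1020)
d(u) = 1020
-47841/d(o(-14, 10)/t(13)) + 15306/31894 = -47841/1020 + 15306/31894 = -47841*1/1020 + 15306*(1/31894) = -15947/340 + 7653/15947 = -251704789/5421980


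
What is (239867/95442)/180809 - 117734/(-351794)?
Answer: 1015896623234825/3035414526152466 ≈ 0.33468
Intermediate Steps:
(239867/95442)/180809 - 117734/(-351794) = (239867*(1/95442))*(1/180809) - 117734*(-1/351794) = (239867/95442)*(1/180809) + 58867/175897 = 239867/17256772578 + 58867/175897 = 1015896623234825/3035414526152466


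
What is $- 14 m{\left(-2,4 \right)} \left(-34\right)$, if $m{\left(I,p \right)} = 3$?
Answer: $1428$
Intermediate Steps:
$- 14 m{\left(-2,4 \right)} \left(-34\right) = \left(-14\right) 3 \left(-34\right) = \left(-42\right) \left(-34\right) = 1428$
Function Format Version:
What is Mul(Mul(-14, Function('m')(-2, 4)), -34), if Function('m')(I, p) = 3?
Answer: 1428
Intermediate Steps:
Mul(Mul(-14, Function('m')(-2, 4)), -34) = Mul(Mul(-14, 3), -34) = Mul(-42, -34) = 1428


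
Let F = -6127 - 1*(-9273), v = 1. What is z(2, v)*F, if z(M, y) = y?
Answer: 3146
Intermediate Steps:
F = 3146 (F = -6127 + 9273 = 3146)
z(2, v)*F = 1*3146 = 3146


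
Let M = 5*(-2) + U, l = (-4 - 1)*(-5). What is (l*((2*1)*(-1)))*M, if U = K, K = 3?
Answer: 350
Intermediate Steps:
l = 25 (l = -5*(-5) = 25)
U = 3
M = -7 (M = 5*(-2) + 3 = -10 + 3 = -7)
(l*((2*1)*(-1)))*M = (25*((2*1)*(-1)))*(-7) = (25*(2*(-1)))*(-7) = (25*(-2))*(-7) = -50*(-7) = 350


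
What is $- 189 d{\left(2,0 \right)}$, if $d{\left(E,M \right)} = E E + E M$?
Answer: $-756$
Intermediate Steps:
$d{\left(E,M \right)} = E^{2} + E M$
$- 189 d{\left(2,0 \right)} = - 189 \cdot 2 \left(2 + 0\right) = - 189 \cdot 2 \cdot 2 = \left(-189\right) 4 = -756$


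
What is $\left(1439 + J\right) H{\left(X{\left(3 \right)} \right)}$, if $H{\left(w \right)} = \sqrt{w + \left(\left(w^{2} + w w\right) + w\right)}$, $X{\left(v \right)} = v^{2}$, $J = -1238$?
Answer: $1206 \sqrt{5} \approx 2696.7$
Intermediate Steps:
$H{\left(w \right)} = \sqrt{2 w + 2 w^{2}}$ ($H{\left(w \right)} = \sqrt{w + \left(\left(w^{2} + w^{2}\right) + w\right)} = \sqrt{w + \left(2 w^{2} + w\right)} = \sqrt{w + \left(w + 2 w^{2}\right)} = \sqrt{2 w + 2 w^{2}}$)
$\left(1439 + J\right) H{\left(X{\left(3 \right)} \right)} = \left(1439 - 1238\right) \sqrt{2} \sqrt{3^{2} \left(1 + 3^{2}\right)} = 201 \sqrt{2} \sqrt{9 \left(1 + 9\right)} = 201 \sqrt{2} \sqrt{9 \cdot 10} = 201 \sqrt{2} \sqrt{90} = 201 \sqrt{2} \cdot 3 \sqrt{10} = 201 \cdot 6 \sqrt{5} = 1206 \sqrt{5}$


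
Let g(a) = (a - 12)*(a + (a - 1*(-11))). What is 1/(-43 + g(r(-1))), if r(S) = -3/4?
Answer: -8/1313 ≈ -0.0060929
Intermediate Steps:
r(S) = -3/4 (r(S) = -3*1/4 = -3/4)
g(a) = (-12 + a)*(11 + 2*a) (g(a) = (-12 + a)*(a + (a + 11)) = (-12 + a)*(a + (11 + a)) = (-12 + a)*(11 + 2*a))
1/(-43 + g(r(-1))) = 1/(-43 + (-132 - 13*(-3/4) + 2*(-3/4)**2)) = 1/(-43 + (-132 + 39/4 + 2*(9/16))) = 1/(-43 + (-132 + 39/4 + 9/8)) = 1/(-43 - 969/8) = 1/(-1313/8) = -8/1313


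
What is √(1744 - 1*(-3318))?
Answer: √5062 ≈ 71.148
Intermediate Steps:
√(1744 - 1*(-3318)) = √(1744 + 3318) = √5062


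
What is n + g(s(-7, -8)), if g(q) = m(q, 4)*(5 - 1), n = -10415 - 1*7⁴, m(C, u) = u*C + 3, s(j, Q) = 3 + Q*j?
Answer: -11860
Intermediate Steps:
m(C, u) = 3 + C*u (m(C, u) = C*u + 3 = 3 + C*u)
n = -12816 (n = -10415 - 1*2401 = -10415 - 2401 = -12816)
g(q) = 12 + 16*q (g(q) = (3 + q*4)*(5 - 1) = (3 + 4*q)*4 = 12 + 16*q)
n + g(s(-7, -8)) = -12816 + (12 + 16*(3 - 8*(-7))) = -12816 + (12 + 16*(3 + 56)) = -12816 + (12 + 16*59) = -12816 + (12 + 944) = -12816 + 956 = -11860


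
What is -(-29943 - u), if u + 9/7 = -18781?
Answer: 78125/7 ≈ 11161.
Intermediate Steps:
u = -131476/7 (u = -9/7 - 18781 = -131476/7 ≈ -18782.)
-(-29943 - u) = -(-29943 - 1*(-131476/7)) = -(-29943 + 131476/7) = -1*(-78125/7) = 78125/7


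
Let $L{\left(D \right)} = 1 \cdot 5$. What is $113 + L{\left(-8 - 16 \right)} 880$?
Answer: $4513$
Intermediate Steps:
$L{\left(D \right)} = 5$
$113 + L{\left(-8 - 16 \right)} 880 = 113 + 5 \cdot 880 = 113 + 4400 = 4513$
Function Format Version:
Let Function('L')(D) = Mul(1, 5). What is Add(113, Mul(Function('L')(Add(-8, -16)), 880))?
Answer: 4513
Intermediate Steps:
Function('L')(D) = 5
Add(113, Mul(Function('L')(Add(-8, -16)), 880)) = Add(113, Mul(5, 880)) = Add(113, 4400) = 4513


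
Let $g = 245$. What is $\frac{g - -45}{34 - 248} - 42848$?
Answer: $- \frac{4584881}{107} \approx -42849.0$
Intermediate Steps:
$\frac{g - -45}{34 - 248} - 42848 = \frac{245 - -45}{34 - 248} - 42848 = \frac{245 + \left(-40 + 85\right)}{-214} - 42848 = \left(245 + 45\right) \left(- \frac{1}{214}\right) - 42848 = 290 \left(- \frac{1}{214}\right) - 42848 = - \frac{145}{107} - 42848 = - \frac{4584881}{107}$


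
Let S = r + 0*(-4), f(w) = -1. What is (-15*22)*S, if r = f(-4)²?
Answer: -330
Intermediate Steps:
r = 1 (r = (-1)² = 1)
S = 1 (S = 1 + 0*(-4) = 1 + 0 = 1)
(-15*22)*S = -15*22*1 = -330*1 = -330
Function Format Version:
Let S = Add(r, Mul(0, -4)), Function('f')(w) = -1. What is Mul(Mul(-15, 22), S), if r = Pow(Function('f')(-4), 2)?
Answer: -330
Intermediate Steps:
r = 1 (r = Pow(-1, 2) = 1)
S = 1 (S = Add(1, Mul(0, -4)) = Add(1, 0) = 1)
Mul(Mul(-15, 22), S) = Mul(Mul(-15, 22), 1) = Mul(-330, 1) = -330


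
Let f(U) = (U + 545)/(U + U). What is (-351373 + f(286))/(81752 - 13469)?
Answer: -200984525/39057876 ≈ -5.1458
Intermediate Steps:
f(U) = (545 + U)/(2*U) (f(U) = (545 + U)/((2*U)) = (545 + U)*(1/(2*U)) = (545 + U)/(2*U))
(-351373 + f(286))/(81752 - 13469) = (-351373 + (1/2)*(545 + 286)/286)/(81752 - 13469) = (-351373 + (1/2)*(1/286)*831)/68283 = (-351373 + 831/572)*(1/68283) = -200984525/572*1/68283 = -200984525/39057876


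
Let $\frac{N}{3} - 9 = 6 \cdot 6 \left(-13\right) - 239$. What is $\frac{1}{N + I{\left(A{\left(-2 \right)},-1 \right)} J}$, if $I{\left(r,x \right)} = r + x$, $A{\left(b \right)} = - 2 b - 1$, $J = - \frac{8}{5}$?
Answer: $- \frac{5}{10486} \approx -0.00047683$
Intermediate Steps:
$J = - \frac{8}{5}$ ($J = \left(-8\right) \frac{1}{5} = - \frac{8}{5} \approx -1.6$)
$A{\left(b \right)} = -1 - 2 b$
$N = -2094$ ($N = 27 + 3 \left(6 \cdot 6 \left(-13\right) - 239\right) = 27 + 3 \left(36 \left(-13\right) - 239\right) = 27 + 3 \left(-468 - 239\right) = 27 + 3 \left(-707\right) = 27 - 2121 = -2094$)
$\frac{1}{N + I{\left(A{\left(-2 \right)},-1 \right)} J} = \frac{1}{-2094 + \left(\left(-1 - -4\right) - 1\right) \left(- \frac{8}{5}\right)} = \frac{1}{-2094 + \left(\left(-1 + 4\right) - 1\right) \left(- \frac{8}{5}\right)} = \frac{1}{-2094 + \left(3 - 1\right) \left(- \frac{8}{5}\right)} = \frac{1}{-2094 + 2 \left(- \frac{8}{5}\right)} = \frac{1}{-2094 - \frac{16}{5}} = \frac{1}{- \frac{10486}{5}} = - \frac{5}{10486}$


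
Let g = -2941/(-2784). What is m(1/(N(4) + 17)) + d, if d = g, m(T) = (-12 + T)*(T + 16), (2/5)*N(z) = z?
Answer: -129074489/676512 ≈ -190.79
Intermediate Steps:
N(z) = 5*z/2
m(T) = (-12 + T)*(16 + T)
g = 2941/2784 (g = -2941*(-1/2784) = 2941/2784 ≈ 1.0564)
d = 2941/2784 ≈ 1.0564
m(1/(N(4) + 17)) + d = (-192 + (1/((5/2)*4 + 17))² + 4/((5/2)*4 + 17)) + 2941/2784 = (-192 + (1/(10 + 17))² + 4/(10 + 17)) + 2941/2784 = (-192 + (1/27)² + 4/27) + 2941/2784 = (-192 + (1/27)² + 4*(1/27)) + 2941/2784 = (-192 + 1/729 + 4/27) + 2941/2784 = -139859/729 + 2941/2784 = -129074489/676512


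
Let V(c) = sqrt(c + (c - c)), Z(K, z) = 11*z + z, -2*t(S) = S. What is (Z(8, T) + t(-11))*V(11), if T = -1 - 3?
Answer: -85*sqrt(11)/2 ≈ -140.96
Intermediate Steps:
T = -4
t(S) = -S/2
Z(K, z) = 12*z
V(c) = sqrt(c) (V(c) = sqrt(c + 0) = sqrt(c))
(Z(8, T) + t(-11))*V(11) = (12*(-4) - 1/2*(-11))*sqrt(11) = (-48 + 11/2)*sqrt(11) = -85*sqrt(11)/2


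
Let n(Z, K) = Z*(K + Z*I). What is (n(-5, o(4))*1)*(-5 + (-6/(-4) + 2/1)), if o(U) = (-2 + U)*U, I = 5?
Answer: -255/2 ≈ -127.50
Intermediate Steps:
o(U) = U*(-2 + U)
n(Z, K) = Z*(K + 5*Z) (n(Z, K) = Z*(K + Z*5) = Z*(K + 5*Z))
(n(-5, o(4))*1)*(-5 + (-6/(-4) + 2/1)) = (-5*(4*(-2 + 4) + 5*(-5))*1)*(-5 + (-6/(-4) + 2/1)) = (-5*(4*2 - 25)*1)*(-5 + (-6*(-1/4) + 2*1)) = (-5*(8 - 25)*1)*(-5 + (3/2 + 2)) = (-5*(-17)*1)*(-5 + 7/2) = (85*1)*(-3/2) = 85*(-3/2) = -255/2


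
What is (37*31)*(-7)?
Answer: -8029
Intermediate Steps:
(37*31)*(-7) = 1147*(-7) = -8029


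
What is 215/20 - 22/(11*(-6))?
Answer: 133/12 ≈ 11.083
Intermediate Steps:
215/20 - 22/(11*(-6)) = 215*(1/20) - 22/(-66) = 43/4 - 22*(-1/66) = 43/4 + ⅓ = 133/12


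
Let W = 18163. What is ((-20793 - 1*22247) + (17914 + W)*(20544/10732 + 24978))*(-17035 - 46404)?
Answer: -153383138319366850/2683 ≈ -5.7168e+13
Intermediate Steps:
((-20793 - 1*22247) + (17914 + W)*(20544/10732 + 24978))*(-17035 - 46404) = ((-20793 - 1*22247) + (17914 + 18163)*(20544/10732 + 24978))*(-17035 - 46404) = ((-20793 - 22247) + 36077*(20544*(1/10732) + 24978))*(-63439) = (-43040 + 36077*(5136/2683 + 24978))*(-63439) = (-43040 + 36077*(67021110/2683))*(-63439) = (-43040 + 2417920585470/2683)*(-63439) = (2417805109150/2683)*(-63439) = -153383138319366850/2683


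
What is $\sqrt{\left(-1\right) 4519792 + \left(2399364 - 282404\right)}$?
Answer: $4 i \sqrt{150177} \approx 1550.1 i$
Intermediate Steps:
$\sqrt{\left(-1\right) 4519792 + \left(2399364 - 282404\right)} = \sqrt{-4519792 + 2116960} = \sqrt{-2402832} = 4 i \sqrt{150177}$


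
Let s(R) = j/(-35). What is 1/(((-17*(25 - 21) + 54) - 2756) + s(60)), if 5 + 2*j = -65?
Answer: -1/2769 ≈ -0.00036114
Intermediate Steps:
j = -35 (j = -5/2 + (1/2)*(-65) = -5/2 - 65/2 = -35)
s(R) = 1 (s(R) = -35/(-35) = -35*(-1/35) = 1)
1/(((-17*(25 - 21) + 54) - 2756) + s(60)) = 1/(((-17*(25 - 21) + 54) - 2756) + 1) = 1/(((-17*4 + 54) - 2756) + 1) = 1/(((-68 + 54) - 2756) + 1) = 1/((-14 - 2756) + 1) = 1/(-2770 + 1) = 1/(-2769) = -1/2769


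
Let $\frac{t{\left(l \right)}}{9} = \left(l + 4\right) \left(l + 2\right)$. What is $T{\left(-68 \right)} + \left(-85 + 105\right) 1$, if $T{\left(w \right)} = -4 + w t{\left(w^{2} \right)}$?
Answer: $-13102386320$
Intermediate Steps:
$t{\left(l \right)} = 9 \left(2 + l\right) \left(4 + l\right)$ ($t{\left(l \right)} = 9 \left(l + 4\right) \left(l + 2\right) = 9 \left(4 + l\right) \left(2 + l\right) = 9 \left(2 + l\right) \left(4 + l\right)$)
$T{\left(w \right)} = -4 + w \left(72 + 9 w^{4} + 54 w^{2}\right)$ ($T{\left(w \right)} = -4 + w \left(72 + 9 \left(w^{2}\right)^{2} + 54 w^{2}\right) = -4 + w \left(72 + 9 w^{4} + 54 w^{2}\right)$)
$T{\left(-68 \right)} + \left(-85 + 105\right) 1 = \left(-4 + 9 \left(-68\right) \left(8 + \left(-68\right)^{4} + 6 \left(-68\right)^{2}\right)\right) + \left(-85 + 105\right) 1 = \left(-4 + 9 \left(-68\right) \left(8 + 21381376 + 6 \cdot 4624\right)\right) + 20 \cdot 1 = \left(-4 + 9 \left(-68\right) \left(8 + 21381376 + 27744\right)\right) + 20 = \left(-4 + 9 \left(-68\right) 21409128\right) + 20 = \left(-4 - 13102386336\right) + 20 = -13102386340 + 20 = -13102386320$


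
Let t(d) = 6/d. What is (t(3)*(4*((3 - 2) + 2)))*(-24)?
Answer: -576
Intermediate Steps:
(t(3)*(4*((3 - 2) + 2)))*(-24) = ((6/3)*(4*((3 - 2) + 2)))*(-24) = ((6*(1/3))*(4*(1 + 2)))*(-24) = (2*(4*3))*(-24) = (2*12)*(-24) = 24*(-24) = -576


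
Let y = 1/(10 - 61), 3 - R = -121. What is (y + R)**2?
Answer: 39980329/2601 ≈ 15371.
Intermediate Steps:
R = 124 (R = 3 - 1*(-121) = 3 + 121 = 124)
y = -1/51 (y = 1/(-51) = -1/51 ≈ -0.019608)
(y + R)**2 = (-1/51 + 124)**2 = (6323/51)**2 = 39980329/2601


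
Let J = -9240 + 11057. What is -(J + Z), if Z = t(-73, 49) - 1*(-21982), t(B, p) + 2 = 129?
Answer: -23926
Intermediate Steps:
t(B, p) = 127 (t(B, p) = -2 + 129 = 127)
J = 1817
Z = 22109 (Z = 127 - 1*(-21982) = 127 + 21982 = 22109)
-(J + Z) = -(1817 + 22109) = -1*23926 = -23926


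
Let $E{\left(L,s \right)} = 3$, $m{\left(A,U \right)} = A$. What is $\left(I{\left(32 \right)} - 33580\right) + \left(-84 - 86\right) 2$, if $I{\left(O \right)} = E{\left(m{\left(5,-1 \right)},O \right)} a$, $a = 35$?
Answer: $-33815$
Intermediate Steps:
$I{\left(O \right)} = 105$ ($I{\left(O \right)} = 3 \cdot 35 = 105$)
$\left(I{\left(32 \right)} - 33580\right) + \left(-84 - 86\right) 2 = \left(105 - 33580\right) + \left(-84 - 86\right) 2 = -33475 - 340 = -33815$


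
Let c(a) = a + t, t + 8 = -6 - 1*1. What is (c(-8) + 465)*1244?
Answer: 549848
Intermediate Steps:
t = -15 (t = -8 + (-6 - 1*1) = -8 + (-6 - 1) = -8 - 7 = -15)
c(a) = -15 + a (c(a) = a - 15 = -15 + a)
(c(-8) + 465)*1244 = ((-15 - 8) + 465)*1244 = (-23 + 465)*1244 = 442*1244 = 549848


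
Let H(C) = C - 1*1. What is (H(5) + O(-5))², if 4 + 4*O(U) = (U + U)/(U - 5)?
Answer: 169/16 ≈ 10.563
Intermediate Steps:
O(U) = -1 + U/(2*(-5 + U)) (O(U) = -1 + ((U + U)/(U - 5))/4 = -1 + ((2*U)/(-5 + U))/4 = -1 + (2*U/(-5 + U))/4 = -1 + U/(2*(-5 + U)))
H(C) = -1 + C (H(C) = C - 1 = -1 + C)
(H(5) + O(-5))² = ((-1 + 5) + (10 - 1*(-5))/(2*(-5 - 5)))² = (4 + (½)*(10 + 5)/(-10))² = (4 + (½)*(-⅒)*15)² = (4 - ¾)² = (13/4)² = 169/16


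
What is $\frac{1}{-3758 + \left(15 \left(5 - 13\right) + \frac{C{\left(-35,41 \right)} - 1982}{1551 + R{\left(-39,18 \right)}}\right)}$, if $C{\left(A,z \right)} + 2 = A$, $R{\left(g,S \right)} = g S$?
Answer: $- \frac{283}{1098147} \approx -0.00025771$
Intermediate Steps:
$R{\left(g,S \right)} = S g$
$C{\left(A,z \right)} = -2 + A$
$\frac{1}{-3758 + \left(15 \left(5 - 13\right) + \frac{C{\left(-35,41 \right)} - 1982}{1551 + R{\left(-39,18 \right)}}\right)} = \frac{1}{-3758 + \left(15 \left(5 - 13\right) + \frac{\left(-2 - 35\right) - 1982}{1551 + 18 \left(-39\right)}\right)} = \frac{1}{-3758 + \left(15 \left(-8\right) + \frac{-37 - 1982}{1551 - 702}\right)} = \frac{1}{-3758 - \left(120 + \frac{2019}{849}\right)} = \frac{1}{-3758 - \frac{34633}{283}} = \frac{1}{- \frac{1098147}{283}} = - \frac{283}{1098147}$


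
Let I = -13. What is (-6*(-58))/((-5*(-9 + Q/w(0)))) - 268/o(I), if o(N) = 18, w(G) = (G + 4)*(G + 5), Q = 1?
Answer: -11458/1611 ≈ -7.1124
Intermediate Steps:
w(G) = (4 + G)*(5 + G)
(-6*(-58))/((-5*(-9 + Q/w(0)))) - 268/o(I) = (-6*(-58))/((-5*(-9 + 1/(20 + 0² + 9*0)))) - 268/18 = 348/((-5*(-9 + 1/(20 + 0 + 0)))) - 268*1/18 = 348/((-5*(-9 + 1/20))) - 134/9 = 348/((-5*(-179/20))) - 134/9 = 348/(179/4) - 134/9 = 348*(4/179) - 134/9 = 1392/179 - 134/9 = -11458/1611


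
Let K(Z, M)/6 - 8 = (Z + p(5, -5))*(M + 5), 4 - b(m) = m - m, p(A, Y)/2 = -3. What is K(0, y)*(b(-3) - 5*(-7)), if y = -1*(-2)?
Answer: -7956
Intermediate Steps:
p(A, Y) = -6 (p(A, Y) = 2*(-3) = -6)
y = 2
b(m) = 4 (b(m) = 4 - (m - m) = 4 - 1*0 = 4 + 0 = 4)
K(Z, M) = 48 + 6*(-6 + Z)*(5 + M) (K(Z, M) = 48 + 6*((Z - 6)*(M + 5)) = 48 + 6*((-6 + Z)*(5 + M)) = 48 + 6*(-6 + Z)*(5 + M))
K(0, y)*(b(-3) - 5*(-7)) = (-132 - 36*2 + 30*0 + 6*2*0)*(4 - 5*(-7)) = (-132 - 72 + 0 + 0)*(4 + 35) = -204*39 = -7956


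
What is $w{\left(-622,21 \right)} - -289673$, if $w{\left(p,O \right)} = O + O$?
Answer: $289715$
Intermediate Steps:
$w{\left(p,O \right)} = 2 O$
$w{\left(-622,21 \right)} - -289673 = 2 \cdot 21 - -289673 = 42 + 289673 = 289715$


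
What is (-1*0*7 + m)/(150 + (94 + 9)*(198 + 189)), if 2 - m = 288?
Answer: -286/40011 ≈ -0.0071480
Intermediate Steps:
m = -286 (m = 2 - 1*288 = 2 - 288 = -286)
(-1*0*7 + m)/(150 + (94 + 9)*(198 + 189)) = (-1*0*7 - 286)/(150 + (94 + 9)*(198 + 189)) = (0*7 - 286)/(150 + 103*387) = (0 - 286)/(150 + 39861) = -286/40011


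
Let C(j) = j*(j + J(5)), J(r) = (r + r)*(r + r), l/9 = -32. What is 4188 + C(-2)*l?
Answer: 60636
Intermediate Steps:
l = -288 (l = 9*(-32) = -288)
J(r) = 4*r**2 (J(r) = (2*r)*(2*r) = 4*r**2)
C(j) = j*(100 + j) (C(j) = j*(j + 4*5**2) = j*(j + 4*25) = j*(j + 100) = j*(100 + j))
4188 + C(-2)*l = 4188 - 2*(100 - 2)*(-288) = 4188 - 2*98*(-288) = 4188 - 196*(-288) = 4188 + 56448 = 60636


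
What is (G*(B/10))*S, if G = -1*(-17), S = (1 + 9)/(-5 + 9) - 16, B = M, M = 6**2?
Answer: -4131/5 ≈ -826.20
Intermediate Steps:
M = 36
B = 36
S = -27/2 (S = 10/4 - 16 = 10*(1/4) - 16 = 5/2 - 16 = -27/2 ≈ -13.500)
G = 17
(G*(B/10))*S = (17*(36/10))*(-27/2) = (17*(36*(1/10)))*(-27/2) = (17*(18/5))*(-27/2) = (306/5)*(-27/2) = -4131/5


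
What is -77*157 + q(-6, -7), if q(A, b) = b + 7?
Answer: -12089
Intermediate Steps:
q(A, b) = 7 + b
-77*157 + q(-6, -7) = -77*157 + (7 - 7) = -12089 + 0 = -12089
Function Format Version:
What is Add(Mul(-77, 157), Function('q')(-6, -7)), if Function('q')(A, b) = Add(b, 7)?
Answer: -12089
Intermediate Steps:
Function('q')(A, b) = Add(7, b)
Add(Mul(-77, 157), Function('q')(-6, -7)) = Add(Mul(-77, 157), Add(7, -7)) = Add(-12089, 0) = -12089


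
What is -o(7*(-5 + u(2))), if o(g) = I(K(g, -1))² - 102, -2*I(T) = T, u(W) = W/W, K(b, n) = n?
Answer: 407/4 ≈ 101.75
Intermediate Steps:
u(W) = 1
I(T) = -T/2
o(g) = -407/4 (o(g) = (-½*(-1))² - 102 = (½)² - 102 = ¼ - 102 = -407/4)
-o(7*(-5 + u(2))) = -1*(-407/4) = 407/4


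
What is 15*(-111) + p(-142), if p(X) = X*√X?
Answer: -1665 - 142*I*√142 ≈ -1665.0 - 1692.1*I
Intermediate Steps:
p(X) = X^(3/2)
15*(-111) + p(-142) = 15*(-111) + (-142)^(3/2) = -1665 - 142*I*√142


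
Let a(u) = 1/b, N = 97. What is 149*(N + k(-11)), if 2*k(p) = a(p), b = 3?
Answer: 86867/6 ≈ 14478.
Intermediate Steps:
a(u) = ⅓ (a(u) = 1/3 = ⅓)
k(p) = ⅙ (k(p) = (½)*(⅓) = ⅙)
149*(N + k(-11)) = 149*(97 + ⅙) = 149*(583/6) = 86867/6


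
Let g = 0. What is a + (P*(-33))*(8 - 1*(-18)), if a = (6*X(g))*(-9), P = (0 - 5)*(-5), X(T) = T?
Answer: -21450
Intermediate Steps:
P = 25 (P = -5*(-5) = 25)
a = 0 (a = (6*0)*(-9) = 0*(-9) = 0)
a + (P*(-33))*(8 - 1*(-18)) = 0 + (25*(-33))*(8 - 1*(-18)) = 0 - 825*(8 + 18) = 0 - 825*26 = 0 - 21450 = -21450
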